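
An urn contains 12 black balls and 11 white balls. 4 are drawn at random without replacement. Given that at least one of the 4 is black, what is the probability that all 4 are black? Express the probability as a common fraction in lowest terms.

9/155

Work in counts. Selections with at least one black: C(23,4) − C(11,4) = 8855 − 330 = 8525.
Of those, selections where all 4 are black: C(12,4) = 495.
Conditional probability = 495/8525 = 9/155.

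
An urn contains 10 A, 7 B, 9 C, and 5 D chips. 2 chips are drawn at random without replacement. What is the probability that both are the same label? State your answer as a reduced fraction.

There are C(31,2) = 465 ways to draw 2 chips.
All same label: C(10,2) + C(7,2) + C(9,2) + C(5,2) = 45 + 21 + 36 + 10 = 112.
Probability = 112/465.

112/465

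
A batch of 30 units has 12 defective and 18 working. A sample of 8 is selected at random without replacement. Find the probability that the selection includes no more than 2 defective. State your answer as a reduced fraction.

Total selections: C(30,8) = 5852925.
Favorable selections (no more than 2 defective): C(12,0)·C(18,8) + C(12,1)·C(18,7) + C(12,2)·C(18,6) = 43758 + 381888 + 1225224 = 1650870.
Probability = 1650870/5852925 = 2822/10005.

2822/10005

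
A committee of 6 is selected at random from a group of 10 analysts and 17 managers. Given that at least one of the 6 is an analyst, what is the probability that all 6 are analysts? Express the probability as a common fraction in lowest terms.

Work in counts. Selections with at least one analyst: C(27,6) − C(17,6) = 296010 − 12376 = 283634.
Of those, selections where all 6 are analysts: C(10,6) = 210.
Conditional probability = 210/283634 = 105/141817.

105/141817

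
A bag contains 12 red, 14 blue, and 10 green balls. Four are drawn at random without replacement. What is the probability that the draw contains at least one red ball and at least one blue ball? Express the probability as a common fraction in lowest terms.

346/495

There are C(36,4) = 58905 possible draws.
By inclusion-exclusion on the complements, draws missing all red or all blue: C(24,4) + C(22,4) − C(10,4) = 10626 + 7315 − 210 = 17731.
So draws with at least one of each: 58905 − 17731 = 41174, probability 41174/58905 = 346/495.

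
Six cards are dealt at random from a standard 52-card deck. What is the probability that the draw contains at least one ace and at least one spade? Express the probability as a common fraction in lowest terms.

6772177/20358520

There are C(52,6) = 20358520 possible draws.
By inclusion-exclusion on the complements, draws missing all aces or all spades: C(48,6) + C(39,6) − C(36,6) = 12271512 + 3262623 − 1947792 = 13586343.
So draws with at least one of each: 20358520 − 13586343 = 6772177, probability 6772177/20358520.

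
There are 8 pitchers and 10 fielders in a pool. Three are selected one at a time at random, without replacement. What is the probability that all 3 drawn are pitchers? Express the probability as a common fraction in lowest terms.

7/102

Multiply the conditional probabilities at each draw: 8/18 · 7/17 · 6/16 = 336/4896 = 7/102.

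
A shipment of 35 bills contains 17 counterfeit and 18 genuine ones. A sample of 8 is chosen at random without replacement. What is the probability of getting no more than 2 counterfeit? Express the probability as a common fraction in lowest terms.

There are C(35,8) = 23535820 ways to choose the 8.
Favorable selections (no more than 2 counterfeit): C(17,0)·C(18,8) + C(17,1)·C(18,7) + C(17,2)·C(18,6) = 43758 + 541008 + 2524704 = 3109470.
Probability = 3109470/23535820 = 2613/19778.

2613/19778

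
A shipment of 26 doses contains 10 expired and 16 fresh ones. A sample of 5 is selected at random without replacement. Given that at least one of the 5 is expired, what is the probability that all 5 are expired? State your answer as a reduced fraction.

Work in counts. Selections with at least one expired: C(26,5) − C(16,5) = 65780 − 4368 = 61412.
Of those, selections where all 5 are expired: C(10,5) = 252.
Conditional probability = 252/61412 = 63/15353.

63/15353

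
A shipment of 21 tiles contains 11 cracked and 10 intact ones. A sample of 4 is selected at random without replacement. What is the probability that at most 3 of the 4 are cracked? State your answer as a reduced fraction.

377/399

There are C(21,4) = 5985 ways to choose the 4.
The complement is exactly 4 cracked: C(11,4)·C(10,0) = 330.
Probability = 1 − 330/5985 = 5655/5985 = 377/399.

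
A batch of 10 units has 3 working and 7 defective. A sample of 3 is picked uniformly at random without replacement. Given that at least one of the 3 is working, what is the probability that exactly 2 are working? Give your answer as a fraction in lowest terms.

21/85

Work in counts. Selections with at least one working: C(10,3) − C(7,3) = 120 − 35 = 85.
Of those, selections where exactly 2 are working: C(3,2)·C(7,1) = 3·7 = 21.
Conditional probability = 21/85.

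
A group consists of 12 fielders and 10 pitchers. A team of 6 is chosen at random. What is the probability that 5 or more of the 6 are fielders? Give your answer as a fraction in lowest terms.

268/2261

There are C(22,6) = 74613 ways to choose the 6.
Favorable selections (5 or more fielders): C(12,5)·C(10,1) + C(12,6)·C(10,0) = 7920 + 924 = 8844.
Probability = 8844/74613 = 268/2261.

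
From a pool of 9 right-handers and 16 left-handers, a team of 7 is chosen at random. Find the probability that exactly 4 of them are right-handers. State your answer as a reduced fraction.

The sample space is all 7-subsets of the 25: C(25,7) = 480700.
Selections with exactly 4 right-handers: choose 4 of the 9 right-handers and 3 of the 16 left-handers, C(9,4)·C(16,3) = 126·560 = 70560.
Probability = 70560/480700 = 3528/24035.

3528/24035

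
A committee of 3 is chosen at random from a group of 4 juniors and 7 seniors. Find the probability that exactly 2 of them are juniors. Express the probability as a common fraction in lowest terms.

The sample space is all 3-subsets of the 11: C(11,3) = 165.
Selections with exactly 2 juniors: choose 2 of the 4 juniors and 1 of the 7 seniors, C(4,2)·C(7,1) = 6·7 = 42.
Probability = 42/165 = 14/55.

14/55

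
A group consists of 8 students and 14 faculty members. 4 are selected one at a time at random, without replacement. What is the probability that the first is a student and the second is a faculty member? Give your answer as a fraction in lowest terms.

8/33

Multiply the conditional probabilities at each draw: 8/22 · 14/21 = 112/462 = 8/33.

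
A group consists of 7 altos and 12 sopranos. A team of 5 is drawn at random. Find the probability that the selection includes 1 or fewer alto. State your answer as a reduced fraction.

473/1292

Total selections: C(19,5) = 11628.
Favorable selections (1 or fewer alto): C(7,0)·C(12,5) + C(7,1)·C(12,4) = 792 + 3465 = 4257.
Probability = 4257/11628 = 473/1292.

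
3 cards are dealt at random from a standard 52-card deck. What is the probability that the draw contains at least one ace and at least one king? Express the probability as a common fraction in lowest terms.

There are C(52,3) = 22100 possible draws.
By inclusion-exclusion on the complements, draws missing all aces or all kings: C(48,3) + C(48,3) − C(44,3) = 17296 + 17296 − 13244 = 21348.
So draws with at least one of each: 22100 − 21348 = 752, probability 752/22100 = 188/5525.

188/5525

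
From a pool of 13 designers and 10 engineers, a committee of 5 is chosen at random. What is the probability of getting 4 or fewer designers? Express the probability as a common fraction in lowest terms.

2942/3059

Total selections: C(23,5) = 33649.
The complement is exactly 5 designers: C(13,5)·C(10,0) = 1287.
Probability = 1 − 1287/33649 = 32362/33649 = 2942/3059.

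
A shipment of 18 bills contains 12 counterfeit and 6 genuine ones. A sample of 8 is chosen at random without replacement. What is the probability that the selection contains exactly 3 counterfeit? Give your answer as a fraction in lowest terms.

There are C(18,8) = 43758 ways to choose 8 from 18.
Selections with exactly 3 counterfeit: choose 3 of the 12 counterfeit and 5 of the 6 genuine, C(12,3)·C(6,5) = 220·6 = 1320.
Probability = 1320/43758 = 20/663.

20/663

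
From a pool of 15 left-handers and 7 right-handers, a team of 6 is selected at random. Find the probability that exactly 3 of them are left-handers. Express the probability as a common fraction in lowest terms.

2275/10659

Total number of selections: C(22,6) = 74613.
Selections with exactly 3 left-handers: choose 3 of the 15 left-handers and 3 of the 7 right-handers, C(15,3)·C(7,3) = 455·35 = 15925.
Probability = 15925/74613 = 2275/10659.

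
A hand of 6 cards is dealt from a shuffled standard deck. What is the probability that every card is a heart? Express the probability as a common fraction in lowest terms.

There are C(52,6) = 20358520 possible 6-card hands.
Hands that are all hearts: C(13,6) = 1716.
Probability = 1716/20358520 = 33/391510.

33/391510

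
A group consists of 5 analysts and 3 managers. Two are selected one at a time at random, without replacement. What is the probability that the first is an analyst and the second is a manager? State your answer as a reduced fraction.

15/56

Multiply the conditional probabilities at each draw: 5/8 · 3/7 = 15/56.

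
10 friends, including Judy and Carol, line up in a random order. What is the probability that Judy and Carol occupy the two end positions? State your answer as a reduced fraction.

1/45

There are 10! = 3628800 arrangements.
Place Judy and Carol at the ends in 2 ways, arrange the remaining 8 in 8! = 40320 ways: 2·40320 = 80640.
Probability = 80640/3628800 = 1/45.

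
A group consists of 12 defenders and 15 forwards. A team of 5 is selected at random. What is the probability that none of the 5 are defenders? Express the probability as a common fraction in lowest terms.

There are C(27,5) = 80730 possible selections.
Selections with no defenders (all forwards): C(15,5) = 3003.
Probability = 3003/80730 = 77/2070.

77/2070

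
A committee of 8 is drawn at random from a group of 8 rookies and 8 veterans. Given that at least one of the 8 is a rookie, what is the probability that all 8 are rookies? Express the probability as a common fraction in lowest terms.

Work in counts. Selections with at least one rookie: C(16,8) − C(8,8) = 12870 − 1 = 12869.
Of those, selections where all 8 are rookies: C(8,8) = 1.
Conditional probability = 1/12869.

1/12869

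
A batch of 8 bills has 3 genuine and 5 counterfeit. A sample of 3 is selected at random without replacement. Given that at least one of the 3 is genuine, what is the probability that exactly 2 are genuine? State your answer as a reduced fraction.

Work in counts. Selections with at least one genuine: C(8,3) − C(5,3) = 56 − 10 = 46.
Of those, selections where exactly 2 are genuine: C(3,2)·C(5,1) = 3·5 = 15.
Conditional probability = 15/46.

15/46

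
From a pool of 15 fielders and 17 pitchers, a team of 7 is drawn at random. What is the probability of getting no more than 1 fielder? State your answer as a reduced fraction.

There are C(32,7) = 3365856 ways to choose the 7.
Favorable selections (no more than 1 fielder): C(15,0)·C(17,7) + C(15,1)·C(17,6) = 19448 + 185640 = 205088.
Probability = 205088/3365856 = 17/279.

17/279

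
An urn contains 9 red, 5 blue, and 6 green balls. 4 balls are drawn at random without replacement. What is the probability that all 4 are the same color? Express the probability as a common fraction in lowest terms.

146/4845

There are C(20,4) = 4845 ways to draw 4 balls.
All same color: C(9,4) + C(5,4) + C(6,4) = 126 + 5 + 15 = 146.
Probability = 146/4845.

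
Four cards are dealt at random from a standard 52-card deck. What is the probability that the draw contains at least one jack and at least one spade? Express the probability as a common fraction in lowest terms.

There are C(52,4) = 270725 possible draws.
By inclusion-exclusion on the complements, draws missing all jacks or all spades: C(48,4) + C(39,4) − C(36,4) = 194580 + 82251 − 58905 = 217926.
So draws with at least one of each: 270725 − 217926 = 52799, probability 52799/270725.

52799/270725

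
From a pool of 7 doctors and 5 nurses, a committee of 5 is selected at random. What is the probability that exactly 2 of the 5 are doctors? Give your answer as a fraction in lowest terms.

35/132

The sample space is all 5-subsets of the 12: C(12,5) = 792.
Selections with exactly 2 doctors: choose 2 of the 7 doctors and 3 of the 5 nurses, C(7,2)·C(5,3) = 21·10 = 210.
Probability = 210/792 = 35/132.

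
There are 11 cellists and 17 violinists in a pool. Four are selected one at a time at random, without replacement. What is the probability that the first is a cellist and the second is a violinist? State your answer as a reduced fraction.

Multiply the conditional probabilities at each draw: 11/28 · 17/27 = 187/756.

187/756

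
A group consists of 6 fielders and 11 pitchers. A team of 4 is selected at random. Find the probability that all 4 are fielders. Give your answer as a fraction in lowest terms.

3/476

There are C(17,4) = 2380 possible selections.
Selections with all fielders: C(6,4) = 15.
Probability = 15/2380 = 3/476.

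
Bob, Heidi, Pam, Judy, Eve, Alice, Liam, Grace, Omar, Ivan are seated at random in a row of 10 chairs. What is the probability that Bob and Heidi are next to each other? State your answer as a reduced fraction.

There are 10! = 3628800 arrangements.
Treat Bob and Heidi as a block: 9! arrangements of the blocks × 2 orders within the block = 2·362880 = 725760.
Probability = 725760/3628800 = 1/5.

1/5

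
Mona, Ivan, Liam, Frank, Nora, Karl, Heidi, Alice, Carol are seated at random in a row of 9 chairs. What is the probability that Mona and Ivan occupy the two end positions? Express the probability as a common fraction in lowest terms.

There are 9! = 362880 arrangements.
Place Mona and Ivan at the ends in 2 ways, arrange the remaining 7 in 7! = 5040 ways: 2·5040 = 10080.
Probability = 10080/362880 = 1/36.

1/36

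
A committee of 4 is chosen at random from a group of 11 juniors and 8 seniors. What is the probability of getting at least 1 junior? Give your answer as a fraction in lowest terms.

1903/1938

Total selections: C(19,4) = 3876.
Favorable selections (at least 1 junior): C(11,1)·C(8,3) + C(11,2)·C(8,2) + C(11,3)·C(8,1) + C(11,4)·C(8,0) = 616 + 1540 + 1320 + 330 = 3806.
Probability = 3806/3876 = 1903/1938.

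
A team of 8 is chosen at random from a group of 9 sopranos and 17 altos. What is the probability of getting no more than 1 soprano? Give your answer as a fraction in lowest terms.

1394/10925

There are C(26,8) = 1562275 ways to choose the 8.
Favorable selections (no more than 1 soprano): C(9,0)·C(17,8) + C(9,1)·C(17,7) = 24310 + 175032 = 199342.
Probability = 199342/1562275 = 1394/10925.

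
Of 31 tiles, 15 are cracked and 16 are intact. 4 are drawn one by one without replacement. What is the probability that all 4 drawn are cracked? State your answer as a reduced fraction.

39/899

Multiply the conditional probabilities at each draw: 15/31 · 14/30 · 13/29 · 12/28 = 32760/755160 = 39/899.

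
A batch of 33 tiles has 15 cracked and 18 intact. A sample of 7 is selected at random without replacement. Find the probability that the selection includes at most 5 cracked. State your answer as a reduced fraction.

14059/14384

There are C(33,7) = 4272048 ways to choose the 7.
Favorable selections (at most 5 cracked): C(15,0)·C(18,7) + C(15,1)·C(18,6) + C(15,2)·C(18,5) + C(15,3)·C(18,4) + C(15,4)·C(18,3) + C(15,5)·C(18,2) = 31824 + 278460 + 899640 + 1392300 + 1113840 + 459459 = 4175523.
Probability = 4175523/4272048 = 14059/14384.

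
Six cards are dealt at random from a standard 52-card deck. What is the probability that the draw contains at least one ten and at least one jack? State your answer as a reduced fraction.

There are C(52,6) = 20358520 possible draws.
By inclusion-exclusion on the complements, draws missing all tens or all jacks: C(48,6) + C(48,6) − C(44,6) = 12271512 + 12271512 − 7059052 = 17483972.
So draws with at least one of each: 20358520 − 17483972 = 2874548, probability 2874548/20358520 = 718637/5089630.

718637/5089630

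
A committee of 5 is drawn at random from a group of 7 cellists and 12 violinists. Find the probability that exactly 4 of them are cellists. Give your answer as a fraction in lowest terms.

Total number of selections: C(19,5) = 11628.
Selections with exactly 4 cellists: choose 4 of the 7 cellists and 1 of the 12 violinists, C(7,4)·C(12,1) = 35·12 = 420.
Probability = 420/11628 = 35/969.

35/969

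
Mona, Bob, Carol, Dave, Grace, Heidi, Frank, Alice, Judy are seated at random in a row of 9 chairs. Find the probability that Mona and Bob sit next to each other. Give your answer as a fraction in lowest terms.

There are 9! = 362880 arrangements.
Treat Mona and Bob as a block: 8! arrangements of the blocks × 2 orders within the block = 2·40320 = 80640.
Probability = 80640/362880 = 2/9.

2/9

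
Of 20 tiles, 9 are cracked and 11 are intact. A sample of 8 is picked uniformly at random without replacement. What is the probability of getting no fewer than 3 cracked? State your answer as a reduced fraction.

There are C(20,8) = 125970 ways to choose the 8.
Count the complement (fewer than 3 cracked): C(9,0)·C(11,8) + C(9,1)·C(11,7) + C(9,2)·C(11,6) = 165 + 2970 + 16632 = 19767.
Probability = 1 − 19767/125970 = 106203/125970 = 35401/41990.

35401/41990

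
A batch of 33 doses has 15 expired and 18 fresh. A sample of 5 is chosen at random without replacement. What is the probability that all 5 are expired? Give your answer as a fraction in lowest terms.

91/7192

There are C(33,5) = 237336 possible selections.
Selections with all expired: C(15,5) = 3003.
Probability = 3003/237336 = 91/7192.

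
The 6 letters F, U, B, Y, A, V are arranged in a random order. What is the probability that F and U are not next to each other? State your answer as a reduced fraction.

There are 6! = 720 arrangements.
Arrangements with F and U adjacent: 2·5! = 240.
So not adjacent: 720 − 240 = 480, probability 480/720 = 2/3.

2/3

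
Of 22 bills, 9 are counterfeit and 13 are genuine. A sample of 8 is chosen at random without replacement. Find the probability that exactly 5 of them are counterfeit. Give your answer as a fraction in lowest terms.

182/1615

Total number of selections: C(22,8) = 319770.
Selections with exactly 5 counterfeit: choose 5 of the 9 counterfeit and 3 of the 13 genuine, C(9,5)·C(13,3) = 126·286 = 36036.
Probability = 36036/319770 = 182/1615.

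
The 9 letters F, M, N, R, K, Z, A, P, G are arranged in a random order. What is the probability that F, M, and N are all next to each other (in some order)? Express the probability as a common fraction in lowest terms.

1/12

There are 9! = 362880 arrangements.
Treat the three as one block: 7! placements × 3! orders within the block = 5040·6 = 30240.
Probability = 30240/362880 = 1/12.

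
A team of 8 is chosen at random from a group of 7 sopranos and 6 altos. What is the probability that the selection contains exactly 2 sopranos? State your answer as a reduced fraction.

The sample space is all 8-subsets of the 13: C(13,8) = 1287.
Selections with exactly 2 sopranos: choose 2 of the 7 sopranos and 6 of the 6 altos, C(7,2)·C(6,6) = 21·1 = 21.
Probability = 21/1287 = 7/429.

7/429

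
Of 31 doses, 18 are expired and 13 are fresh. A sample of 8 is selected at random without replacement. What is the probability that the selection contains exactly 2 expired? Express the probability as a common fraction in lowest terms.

748/22475

There are C(31,8) = 7888725 ways to choose 8 from 31.
Selections with exactly 2 expired: choose 2 of the 18 expired and 6 of the 13 fresh, C(18,2)·C(13,6) = 153·1716 = 262548.
Probability = 262548/7888725 = 748/22475.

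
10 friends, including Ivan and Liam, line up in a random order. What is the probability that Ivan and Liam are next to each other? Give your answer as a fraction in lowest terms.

There are 10! = 3628800 arrangements.
Treat Ivan and Liam as a block: 9! arrangements of the blocks × 2 orders within the block = 2·362880 = 725760.
Probability = 725760/3628800 = 1/5.

1/5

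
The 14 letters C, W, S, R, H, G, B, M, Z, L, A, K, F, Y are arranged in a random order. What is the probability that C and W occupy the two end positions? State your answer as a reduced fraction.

1/91

There are 14! = 87178291200 arrangements.
Place C and W at the ends in 2 ways, arrange the remaining 12 in 12! = 479001600 ways: 2·479001600 = 958003200.
Probability = 958003200/87178291200 = 1/91.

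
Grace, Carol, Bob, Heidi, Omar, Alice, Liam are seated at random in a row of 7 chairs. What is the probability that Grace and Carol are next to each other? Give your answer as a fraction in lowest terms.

There are 7! = 5040 arrangements.
Treat Grace and Carol as a block: 6! arrangements of the blocks × 2 orders within the block = 2·720 = 1440.
Probability = 1440/5040 = 2/7.

2/7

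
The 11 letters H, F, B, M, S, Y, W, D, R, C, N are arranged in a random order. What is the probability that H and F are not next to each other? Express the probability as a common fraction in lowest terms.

There are 11! = 39916800 arrangements.
Arrangements with H and F adjacent: 2·10! = 7257600.
So not adjacent: 39916800 − 7257600 = 32659200, probability 32659200/39916800 = 9/11.

9/11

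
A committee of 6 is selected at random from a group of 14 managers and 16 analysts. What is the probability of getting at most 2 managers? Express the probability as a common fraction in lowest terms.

There are C(30,6) = 593775 ways to choose the 6.
Favorable selections (at most 2 managers): C(14,0)·C(16,6) + C(14,1)·C(16,5) + C(14,2)·C(16,4) = 8008 + 61152 + 165620 = 234780.
Probability = 234780/593775 = 172/435.

172/435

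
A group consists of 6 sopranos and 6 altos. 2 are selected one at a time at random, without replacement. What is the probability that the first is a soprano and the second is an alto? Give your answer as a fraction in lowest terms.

3/11

Multiply the conditional probabilities at each draw: 6/12 · 6/11 = 36/132 = 3/11.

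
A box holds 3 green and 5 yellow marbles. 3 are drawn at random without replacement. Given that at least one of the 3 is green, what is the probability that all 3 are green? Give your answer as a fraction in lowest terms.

Work in counts. Selections with at least one green: C(8,3) − C(5,3) = 56 − 10 = 46.
Of those, selections where all 3 are green: C(3,3) = 1.
Conditional probability = 1/46.

1/46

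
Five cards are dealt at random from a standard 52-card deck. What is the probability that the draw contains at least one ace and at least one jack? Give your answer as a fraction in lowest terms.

6509/64974

There are C(52,5) = 2598960 possible draws.
By inclusion-exclusion on the complements, draws missing all aces or all jacks: C(48,5) + C(48,5) − C(44,5) = 1712304 + 1712304 − 1086008 = 2338600.
So draws with at least one of each: 2598960 − 2338600 = 260360, probability 260360/2598960 = 6509/64974.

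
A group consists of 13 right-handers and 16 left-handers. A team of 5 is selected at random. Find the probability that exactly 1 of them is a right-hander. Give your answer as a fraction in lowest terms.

52/261

Total number of selections: C(29,5) = 118755.
Selections with exactly 1 right-hander: choose 1 of the 13 right-handers and 4 of the 16 left-handers, C(13,1)·C(16,4) = 13·1820 = 23660.
Probability = 23660/118755 = 52/261.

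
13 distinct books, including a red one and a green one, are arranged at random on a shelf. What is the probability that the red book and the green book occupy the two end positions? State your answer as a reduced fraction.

There are 13! = 6227020800 arrangements.
Place the red book and the green book at the ends in 2 ways, arrange the remaining 11 in 11! = 39916800 ways: 2·39916800 = 79833600.
Probability = 79833600/6227020800 = 1/78.

1/78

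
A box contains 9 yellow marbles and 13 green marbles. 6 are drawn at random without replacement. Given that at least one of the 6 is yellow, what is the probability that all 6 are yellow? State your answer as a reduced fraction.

28/24299

Work in counts. Selections with at least one yellow: C(22,6) − C(13,6) = 74613 − 1716 = 72897.
Of those, selections where all 6 are yellow: C(9,6) = 84.
Conditional probability = 84/72897 = 28/24299.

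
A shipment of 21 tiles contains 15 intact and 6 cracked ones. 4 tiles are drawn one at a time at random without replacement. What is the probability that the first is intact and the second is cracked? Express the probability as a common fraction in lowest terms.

3/14

Multiply the conditional probabilities at each draw: 15/21 · 6/20 = 90/420 = 3/14.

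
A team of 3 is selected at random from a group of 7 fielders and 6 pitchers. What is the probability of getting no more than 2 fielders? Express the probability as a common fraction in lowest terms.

There are C(13,3) = 286 ways to choose the 3.
Favorable selections (no more than 2 fielders): C(7,0)·C(6,3) + C(7,1)·C(6,2) + C(7,2)·C(6,1) = 20 + 105 + 126 = 251.
Probability = 251/286.

251/286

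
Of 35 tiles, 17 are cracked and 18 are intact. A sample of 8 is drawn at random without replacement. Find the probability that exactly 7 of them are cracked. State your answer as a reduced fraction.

468/31465

The sample space is all 8-subsets of the 35: C(35,8) = 23535820.
Selections with exactly 7 cracked: choose 7 of the 17 cracked and 1 of the 18 intact, C(17,7)·C(18,1) = 19448·18 = 350064.
Probability = 350064/23535820 = 468/31465.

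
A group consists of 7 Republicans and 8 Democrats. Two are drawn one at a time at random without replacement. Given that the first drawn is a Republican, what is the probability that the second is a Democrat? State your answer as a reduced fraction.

4/7

After removing one Republican, 14 remain: 6 Republicans and 8 Democrats.
So the probability the next is a Democrat is 8/14 = 4/7.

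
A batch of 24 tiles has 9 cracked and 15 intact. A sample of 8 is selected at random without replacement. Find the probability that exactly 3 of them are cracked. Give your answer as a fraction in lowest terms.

2548/7429

Total number of selections: C(24,8) = 735471.
Selections with exactly 3 cracked: choose 3 of the 9 cracked and 5 of the 15 intact, C(9,3)·C(15,5) = 84·3003 = 252252.
Probability = 252252/735471 = 2548/7429.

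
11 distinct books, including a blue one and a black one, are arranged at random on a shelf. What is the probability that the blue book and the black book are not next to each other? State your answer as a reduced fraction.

There are 11! = 39916800 arrangements.
Arrangements with the blue book and the black book adjacent: 2·10! = 7257600.
So not adjacent: 39916800 − 7257600 = 32659200, probability 32659200/39916800 = 9/11.

9/11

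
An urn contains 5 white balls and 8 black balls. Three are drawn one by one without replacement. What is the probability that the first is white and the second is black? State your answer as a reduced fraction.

Multiply the conditional probabilities at each draw: 5/13 · 8/12 = 40/156 = 10/39.

10/39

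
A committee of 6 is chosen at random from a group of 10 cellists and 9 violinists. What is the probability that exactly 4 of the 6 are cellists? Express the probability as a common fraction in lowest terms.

90/323

There are C(19,6) = 27132 ways to choose 6 from 19.
Selections with exactly 4 cellists: choose 4 of the 10 cellists and 2 of the 9 violinists, C(10,4)·C(9,2) = 210·36 = 7560.
Probability = 7560/27132 = 90/323.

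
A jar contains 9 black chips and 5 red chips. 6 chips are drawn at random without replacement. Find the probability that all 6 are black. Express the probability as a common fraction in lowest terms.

4/143

There are C(14,6) = 3003 possible selections.
Selections with all black: C(9,6) = 84.
Probability = 84/3003 = 4/143.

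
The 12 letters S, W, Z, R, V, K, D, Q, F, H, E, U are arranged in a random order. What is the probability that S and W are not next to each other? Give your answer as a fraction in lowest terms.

There are 12! = 479001600 arrangements.
Arrangements with S and W adjacent: 2·11! = 79833600.
So not adjacent: 479001600 − 79833600 = 399168000, probability 399168000/479001600 = 5/6.

5/6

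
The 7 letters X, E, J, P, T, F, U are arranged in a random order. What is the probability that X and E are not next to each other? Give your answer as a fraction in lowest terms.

5/7

There are 7! = 5040 arrangements.
Arrangements with X and E adjacent: 2·6! = 1440.
So not adjacent: 5040 − 1440 = 3600, probability 3600/5040 = 5/7.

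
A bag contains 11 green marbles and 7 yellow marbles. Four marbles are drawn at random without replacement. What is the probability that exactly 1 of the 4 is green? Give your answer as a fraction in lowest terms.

The sample space is all 4-subsets of the 18: C(18,4) = 3060.
Selections with exactly 1 green: choose 1 of the 11 green and 3 of the 7 yellow, C(11,1)·C(7,3) = 11·35 = 385.
Probability = 385/3060 = 77/612.

77/612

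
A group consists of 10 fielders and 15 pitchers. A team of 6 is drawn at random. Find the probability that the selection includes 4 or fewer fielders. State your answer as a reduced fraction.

There are C(25,6) = 177100 ways to choose the 6.
Favorable selections (4 or fewer fielders): C(10,0)·C(15,6) + C(10,1)·C(15,5) + C(10,2)·C(15,4) + C(10,3)·C(15,3) + C(10,4)·C(15,2) = 5005 + 30030 + 61425 + 54600 + 22050 = 173110.
Probability = 173110/177100 = 2473/2530.

2473/2530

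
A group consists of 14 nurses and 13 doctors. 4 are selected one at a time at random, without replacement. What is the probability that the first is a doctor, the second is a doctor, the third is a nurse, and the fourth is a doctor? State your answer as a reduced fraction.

77/1350

Multiply the conditional probabilities at each draw: 13/27 · 12/26 · 14/25 · 11/24 = 24024/421200 = 77/1350.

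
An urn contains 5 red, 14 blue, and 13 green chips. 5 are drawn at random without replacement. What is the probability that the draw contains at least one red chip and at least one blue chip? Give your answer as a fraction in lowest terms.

16195/28768

There are C(32,5) = 201376 possible draws.
By inclusion-exclusion on the complements, draws missing all red or all blue: C(27,5) + C(18,5) − C(13,5) = 80730 + 8568 − 1287 = 88011.
So draws with at least one of each: 201376 − 88011 = 113365, probability 113365/201376 = 16195/28768.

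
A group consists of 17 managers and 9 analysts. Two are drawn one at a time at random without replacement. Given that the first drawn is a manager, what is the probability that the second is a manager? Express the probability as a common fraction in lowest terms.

16/25

After removing one manager, 25 remain: 16 managers and 9 analysts.
So the probability the next is a manager is 16/25.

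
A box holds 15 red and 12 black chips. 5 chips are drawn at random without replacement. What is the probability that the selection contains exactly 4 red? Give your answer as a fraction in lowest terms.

14/69

Total number of selections: C(27,5) = 80730.
Selections with exactly 4 red: choose 4 of the 15 red and 1 of the 12 black, C(15,4)·C(12,1) = 1365·12 = 16380.
Probability = 16380/80730 = 14/69.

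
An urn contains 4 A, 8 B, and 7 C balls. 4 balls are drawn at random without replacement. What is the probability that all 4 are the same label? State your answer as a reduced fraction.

53/1938

There are C(19,4) = 3876 ways to draw 4 balls.
All same label: C(4,4) + C(8,4) + C(7,4) = 1 + 70 + 35 = 106.
Probability = 106/3876 = 53/1938.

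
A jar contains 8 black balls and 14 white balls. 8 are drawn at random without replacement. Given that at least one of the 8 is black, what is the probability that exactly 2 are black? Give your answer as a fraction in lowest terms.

Work in counts. Selections with at least one black: C(22,8) − C(14,8) = 319770 − 3003 = 316767.
Of those, selections where exactly 2 are black: C(8,2)·C(14,6) = 28·3003 = 84084.
Conditional probability = 84084/316767 = 2548/9599.

2548/9599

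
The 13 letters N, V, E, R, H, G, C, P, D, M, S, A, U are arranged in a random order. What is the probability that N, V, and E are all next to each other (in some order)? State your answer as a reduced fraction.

There are 13! = 6227020800 arrangements.
Treat the three as one block: 11! placements × 3! orders within the block = 39916800·6 = 239500800.
Probability = 239500800/6227020800 = 1/26.

1/26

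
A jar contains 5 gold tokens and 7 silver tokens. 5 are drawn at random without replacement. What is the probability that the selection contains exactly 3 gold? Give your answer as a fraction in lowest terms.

35/132

Total number of selections: C(12,5) = 792.
Selections with exactly 3 gold: choose 3 of the 5 gold and 2 of the 7 silver, C(5,3)·C(7,2) = 10·21 = 210.
Probability = 210/792 = 35/132.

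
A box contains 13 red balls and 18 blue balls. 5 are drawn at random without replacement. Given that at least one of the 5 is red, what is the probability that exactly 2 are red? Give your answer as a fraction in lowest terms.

544/1379

Work in counts. Selections with at least one red: C(31,5) − C(18,5) = 169911 − 8568 = 161343.
Of those, selections where exactly 2 are red: C(13,2)·C(18,3) = 78·816 = 63648.
Conditional probability = 63648/161343 = 544/1379.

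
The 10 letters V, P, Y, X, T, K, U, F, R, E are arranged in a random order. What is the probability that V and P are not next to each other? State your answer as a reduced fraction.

4/5

There are 10! = 3628800 arrangements.
Arrangements with V and P adjacent: 2·9! = 725760.
So not adjacent: 3628800 − 725760 = 2903040, probability 2903040/3628800 = 4/5.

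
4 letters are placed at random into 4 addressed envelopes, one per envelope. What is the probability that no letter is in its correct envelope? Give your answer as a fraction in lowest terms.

There are 4! = 24 assignments.
By inclusion-exclusion, assignments with no fixed points: C(4,0)·4! − C(4,1)·3! + C(4,2)·2! − C(4,3)·1! + C(4,4)·0! = 9.
Probability = 9/24 = 3/8.

3/8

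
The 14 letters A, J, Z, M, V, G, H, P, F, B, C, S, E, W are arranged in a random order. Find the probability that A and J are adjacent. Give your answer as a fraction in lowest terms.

There are 14! = 87178291200 arrangements.
Treat A and J as a block: 13! arrangements of the blocks × 2 orders within the block = 2·6227020800 = 12454041600.
Probability = 12454041600/87178291200 = 1/7.

1/7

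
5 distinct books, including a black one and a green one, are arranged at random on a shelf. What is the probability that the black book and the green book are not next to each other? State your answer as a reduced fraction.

There are 5! = 120 arrangements.
Arrangements with the black book and the green book adjacent: 2·4! = 48.
So not adjacent: 120 − 48 = 72, probability 72/120 = 3/5.

3/5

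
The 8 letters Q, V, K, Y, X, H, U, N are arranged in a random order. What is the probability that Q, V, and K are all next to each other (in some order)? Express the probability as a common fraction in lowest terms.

3/28

There are 8! = 40320 arrangements.
Treat the three as one block: 6! placements × 3! orders within the block = 720·6 = 4320.
Probability = 4320/40320 = 3/28.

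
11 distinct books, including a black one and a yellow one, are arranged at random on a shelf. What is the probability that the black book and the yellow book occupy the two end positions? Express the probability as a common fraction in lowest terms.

There are 11! = 39916800 arrangements.
Place the black book and the yellow book at the ends in 2 ways, arrange the remaining 9 in 9! = 362880 ways: 2·362880 = 725760.
Probability = 725760/39916800 = 1/55.

1/55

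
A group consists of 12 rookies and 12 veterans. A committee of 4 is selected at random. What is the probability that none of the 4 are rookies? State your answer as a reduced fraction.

There are C(24,4) = 10626 possible selections.
Selections with no rookies (all veterans): C(12,4) = 495.
Probability = 495/10626 = 15/322.

15/322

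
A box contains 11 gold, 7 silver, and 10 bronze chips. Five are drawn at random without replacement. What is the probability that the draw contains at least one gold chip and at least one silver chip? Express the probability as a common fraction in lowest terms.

2057/2808

There are C(28,5) = 98280 possible draws.
By inclusion-exclusion on the complements, draws missing all gold or all silver: C(17,5) + C(21,5) − C(10,5) = 6188 + 20349 − 252 = 26285.
So draws with at least one of each: 98280 − 26285 = 71995, probability 71995/98280 = 2057/2808.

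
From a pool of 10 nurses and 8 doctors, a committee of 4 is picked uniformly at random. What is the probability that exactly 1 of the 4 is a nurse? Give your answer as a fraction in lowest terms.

There are C(18,4) = 3060 ways to choose 4 from 18.
Selections with exactly 1 nurse: choose 1 of the 10 nurses and 3 of the 8 doctors, C(10,1)·C(8,3) = 10·56 = 560.
Probability = 560/3060 = 28/153.

28/153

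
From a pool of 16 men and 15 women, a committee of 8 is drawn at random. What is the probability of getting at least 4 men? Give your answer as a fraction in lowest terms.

Total selections: C(31,8) = 7888725.
Count the complement (fewer than 4 men): C(16,0)·C(15,8) + C(16,1)·C(15,7) + C(16,2)·C(15,6) + C(16,3)·C(15,5) = 6435 + 102960 + 600600 + 1681680 = 2391675.
Probability = 1 − 2391675/7888725 = 5497050/7888725 = 5638/8091.

5638/8091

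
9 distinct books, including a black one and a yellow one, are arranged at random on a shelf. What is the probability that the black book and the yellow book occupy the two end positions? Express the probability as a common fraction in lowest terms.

1/36

There are 9! = 362880 arrangements.
Place the black book and the yellow book at the ends in 2 ways, arrange the remaining 7 in 7! = 5040 ways: 2·5040 = 10080.
Probability = 10080/362880 = 1/36.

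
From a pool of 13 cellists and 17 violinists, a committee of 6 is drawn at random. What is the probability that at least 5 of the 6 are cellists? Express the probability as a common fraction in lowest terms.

Total selections: C(30,6) = 593775.
Favorable selections (at least 5 cellists): C(13,5)·C(17,1) + C(13,6)·C(17,0) = 21879 + 1716 = 23595.
Probability = 23595/593775 = 121/3045.

121/3045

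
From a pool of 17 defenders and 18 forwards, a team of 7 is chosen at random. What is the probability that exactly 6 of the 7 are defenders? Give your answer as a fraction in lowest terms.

The sample space is all 7-subsets of the 35: C(35,7) = 6724520.
Selections with exactly 6 defenders: choose 6 of the 17 defenders and 1 of the 18 forwards, C(17,6)·C(18,1) = 12376·18 = 222768.
Probability = 222768/6724520 = 1638/49445.

1638/49445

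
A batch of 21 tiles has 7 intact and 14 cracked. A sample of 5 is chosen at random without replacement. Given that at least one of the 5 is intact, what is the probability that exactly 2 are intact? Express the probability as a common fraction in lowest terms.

1092/2621

Work in counts. Selections with at least one intact: C(21,5) − C(14,5) = 20349 − 2002 = 18347.
Of those, selections where exactly 2 are intact: C(7,2)·C(14,3) = 21·364 = 7644.
Conditional probability = 7644/18347 = 1092/2621.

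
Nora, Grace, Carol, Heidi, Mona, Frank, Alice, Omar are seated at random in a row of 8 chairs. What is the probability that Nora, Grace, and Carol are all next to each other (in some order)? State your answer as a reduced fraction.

3/28

There are 8! = 40320 arrangements.
Treat the three as one block: 6! placements × 3! orders within the block = 720·6 = 4320.
Probability = 4320/40320 = 3/28.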